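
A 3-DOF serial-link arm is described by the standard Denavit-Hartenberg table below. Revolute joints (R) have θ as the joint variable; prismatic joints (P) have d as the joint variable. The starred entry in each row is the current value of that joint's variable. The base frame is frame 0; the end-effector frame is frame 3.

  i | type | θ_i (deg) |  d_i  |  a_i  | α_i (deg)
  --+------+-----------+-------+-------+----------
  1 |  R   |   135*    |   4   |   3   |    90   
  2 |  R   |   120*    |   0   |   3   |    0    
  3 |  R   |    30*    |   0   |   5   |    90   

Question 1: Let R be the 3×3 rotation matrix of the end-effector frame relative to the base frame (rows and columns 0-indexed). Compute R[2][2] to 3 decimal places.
End-effector z-axis (col 2 of R) = (-0.3536,0.3536,0.8660)
R[2][2] = 0.8660

0.866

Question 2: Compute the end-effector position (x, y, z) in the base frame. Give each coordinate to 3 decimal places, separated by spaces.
after link 1: o_1 = (-2.1213, 2.1213, 4.0000)
after link 2: o_2 = (-1.0607, 1.0607, 6.5981)
after link 3: o_3 = (2.0012, -2.0012, 9.0981)

2.001 -2.001 9.098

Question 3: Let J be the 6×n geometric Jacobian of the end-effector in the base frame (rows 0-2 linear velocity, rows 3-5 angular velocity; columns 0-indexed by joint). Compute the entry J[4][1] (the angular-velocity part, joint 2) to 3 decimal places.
0.707

axis z_1 = (0.7071,0.7071,0.0000); lever o_n−o_1 = (4.1225,-4.1225,5.0981)
cross product → J_v[:, 1] = (3.6049,-3.6049,-5.8301)
J_ω[:, 1] = z_1
entry J[4][1] = 0.7071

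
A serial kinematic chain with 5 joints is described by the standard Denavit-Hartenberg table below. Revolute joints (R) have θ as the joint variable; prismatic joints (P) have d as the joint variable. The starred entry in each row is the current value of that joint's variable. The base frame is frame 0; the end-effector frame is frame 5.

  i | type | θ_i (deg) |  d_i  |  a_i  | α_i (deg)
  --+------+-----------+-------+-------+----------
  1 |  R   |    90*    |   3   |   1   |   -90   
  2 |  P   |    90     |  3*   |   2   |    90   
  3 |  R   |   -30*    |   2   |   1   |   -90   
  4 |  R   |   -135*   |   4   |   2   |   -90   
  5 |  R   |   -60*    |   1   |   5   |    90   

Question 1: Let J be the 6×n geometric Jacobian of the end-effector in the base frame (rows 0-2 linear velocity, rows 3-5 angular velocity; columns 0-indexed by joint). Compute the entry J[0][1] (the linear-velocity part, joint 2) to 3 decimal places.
prismatic axis z_1 = (-1.0000,0.0000,0.0000)
J_v[:, 1] = z_1; J_ω[:, 1] = (0,0,0)
entry J[0][1] = -1.0000

-1.000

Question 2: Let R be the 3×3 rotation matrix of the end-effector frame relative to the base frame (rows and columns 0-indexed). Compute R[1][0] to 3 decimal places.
End-effector x-axis (col 0 of R) = (-0.9268,0.3536,-0.1268)
R[1][0] = 0.3536

0.354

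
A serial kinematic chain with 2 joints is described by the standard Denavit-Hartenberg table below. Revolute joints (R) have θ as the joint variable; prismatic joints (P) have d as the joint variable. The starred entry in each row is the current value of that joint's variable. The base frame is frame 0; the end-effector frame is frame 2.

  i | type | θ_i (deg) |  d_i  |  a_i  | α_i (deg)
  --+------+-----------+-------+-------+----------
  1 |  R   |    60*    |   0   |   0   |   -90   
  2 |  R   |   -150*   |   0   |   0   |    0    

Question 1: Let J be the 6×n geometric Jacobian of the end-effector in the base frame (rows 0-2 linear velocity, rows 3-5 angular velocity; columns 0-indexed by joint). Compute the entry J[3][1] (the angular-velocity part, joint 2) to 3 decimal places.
-0.866

axis z_1 = (-0.8660,0.5000,0.0000); lever o_n−o_1 = (0.0000,0.0000,0.0000)
cross product → J_v[:, 1] = (0.0000,0.0000,-0.0000)
J_ω[:, 1] = z_1
entry J[3][1] = -0.8660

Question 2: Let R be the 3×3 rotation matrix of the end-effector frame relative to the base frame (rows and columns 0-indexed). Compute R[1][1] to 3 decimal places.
End-effector y-axis (col 1 of R) = (0.2500,0.4330,0.8660)
R[1][1] = 0.4330

0.433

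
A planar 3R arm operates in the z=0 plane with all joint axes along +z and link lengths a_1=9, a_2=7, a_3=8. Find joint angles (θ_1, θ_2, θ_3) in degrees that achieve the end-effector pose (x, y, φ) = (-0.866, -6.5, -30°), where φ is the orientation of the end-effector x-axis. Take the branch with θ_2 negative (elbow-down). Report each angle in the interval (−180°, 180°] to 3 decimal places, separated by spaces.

-114.433 -120.000 -155.567

wrist centre = target − a_3·(cos φ, sin φ) = (-7.7942, -2.5000)
cos θ_2 = (66.9996−9²−7²)/(2·9·7) = -0.5000; θ_2 = -120.0002° (elbow-down)
β = atan2(-2.5000,-7.7942) = -162.2163°; ψ = atan2(-6.0622,5.5000) = -47.7837°
θ_1 = β − ψ = -114.4326°
θ_3 = φ − θ_1 − θ_2 = -155.5672° (wrapped to (-180°,180°])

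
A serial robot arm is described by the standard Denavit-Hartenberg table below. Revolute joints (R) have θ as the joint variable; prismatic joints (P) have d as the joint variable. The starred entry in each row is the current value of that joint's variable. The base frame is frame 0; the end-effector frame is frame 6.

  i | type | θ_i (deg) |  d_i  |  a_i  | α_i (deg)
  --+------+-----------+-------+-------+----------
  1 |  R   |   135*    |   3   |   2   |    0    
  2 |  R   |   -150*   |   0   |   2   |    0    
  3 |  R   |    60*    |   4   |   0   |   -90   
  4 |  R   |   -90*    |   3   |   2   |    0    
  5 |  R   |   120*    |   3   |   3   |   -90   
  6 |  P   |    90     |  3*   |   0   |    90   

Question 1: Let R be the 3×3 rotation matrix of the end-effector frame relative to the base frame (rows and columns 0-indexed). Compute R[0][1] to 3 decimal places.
End-effector y-axis (col 1 of R) = (-0.3536,-0.3536,-0.8660)
R[0][1] = -0.3536

-0.354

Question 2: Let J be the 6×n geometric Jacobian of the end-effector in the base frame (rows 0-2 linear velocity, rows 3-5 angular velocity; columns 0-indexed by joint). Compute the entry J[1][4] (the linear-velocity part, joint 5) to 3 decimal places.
-2.898

axis z_4 = (-0.7071,0.7071,0.0000); lever o_n−o_4 = (-1.3449,2.8978,-4.0981)
cross product → J_v[:, 4] = (-2.8978,-2.8978,-1.0981)
J_ω[:, 4] = z_4
entry J[1][4] = -2.8978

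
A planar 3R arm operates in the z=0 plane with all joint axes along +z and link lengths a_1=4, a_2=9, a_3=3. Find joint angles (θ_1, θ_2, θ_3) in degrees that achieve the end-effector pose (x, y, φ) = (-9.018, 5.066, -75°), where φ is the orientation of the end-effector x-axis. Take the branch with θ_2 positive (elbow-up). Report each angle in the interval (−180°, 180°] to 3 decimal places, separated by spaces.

wrist centre = target − a_3·(cos φ, sin φ) = (-9.7945, 7.9638)
cos θ_2 = (159.3531−4²−9²)/(2·4·9) = 0.8660; θ_2 = 30.0011° (elbow-up)
β = atan2(7.9638,-9.7945) = 140.8858°; ψ = atan2(4.5001,11.7941) = 20.8848°
θ_1 = β − ψ = 120.0010°
θ_3 = φ − θ_1 − θ_2 = 134.9979° (wrapped to (-180°,180°])

120.001 30.001 134.998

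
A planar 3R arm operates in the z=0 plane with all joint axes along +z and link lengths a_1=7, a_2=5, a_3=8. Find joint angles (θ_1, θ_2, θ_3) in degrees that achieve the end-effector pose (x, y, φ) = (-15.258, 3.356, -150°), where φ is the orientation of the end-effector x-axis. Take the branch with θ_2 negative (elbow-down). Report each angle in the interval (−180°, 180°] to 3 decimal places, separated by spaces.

wrist centre = target − a_3·(cos φ, sin φ) = (-8.3298, 7.3560)
cos θ_2 = (123.4963−7²−5²)/(2·7·5) = 0.7071; θ_2 = -45.0014° (elbow-down)
β = atan2(7.3560,-8.3298) = 138.5524°; ψ = atan2(-3.5356,10.5354) = -18.5514°
θ_1 = β − ψ = 157.1038°
θ_3 = φ − θ_1 − θ_2 = 97.8976° (wrapped to (-180°,180°])

157.104 -45.001 97.898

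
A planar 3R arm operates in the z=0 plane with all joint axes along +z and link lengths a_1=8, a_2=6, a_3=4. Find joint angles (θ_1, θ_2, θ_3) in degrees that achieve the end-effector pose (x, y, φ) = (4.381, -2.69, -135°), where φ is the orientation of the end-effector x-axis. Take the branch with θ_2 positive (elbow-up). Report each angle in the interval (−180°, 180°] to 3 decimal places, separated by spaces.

wrist centre = target − a_3·(cos φ, sin φ) = (7.2094, 0.1384)
cos θ_2 = (51.9950−8²−6²)/(2·8·6) = -0.5001; θ_2 = 120.0034° (elbow-up)
β = atan2(0.1384,7.2094) = 1.1000°; ψ = atan2(5.1960,4.9997) = 46.1029°
θ_1 = β − ψ = -45.0029°
θ_3 = φ − θ_1 − θ_2 = 149.9995° (wrapped to (-180°,180°])

-45.003 120.003 149.999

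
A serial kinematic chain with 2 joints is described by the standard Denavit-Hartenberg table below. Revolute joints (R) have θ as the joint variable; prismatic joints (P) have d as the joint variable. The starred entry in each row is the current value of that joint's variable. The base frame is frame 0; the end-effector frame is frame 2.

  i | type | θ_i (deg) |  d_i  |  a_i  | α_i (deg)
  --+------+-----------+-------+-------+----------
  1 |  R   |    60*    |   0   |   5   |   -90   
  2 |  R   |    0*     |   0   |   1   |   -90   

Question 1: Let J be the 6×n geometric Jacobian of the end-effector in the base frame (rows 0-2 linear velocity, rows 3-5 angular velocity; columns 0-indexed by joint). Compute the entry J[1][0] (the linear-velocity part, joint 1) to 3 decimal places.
axis z_0 = ẑ; lever o_n−o_0 = (3.0000,5.1962,0.0000)
cross product → J_v[:, 0] = (-5.1962,3.0000,0.0000)
J_ω[:, 0] = z_0
entry J[1][0] = 3.0000

3.000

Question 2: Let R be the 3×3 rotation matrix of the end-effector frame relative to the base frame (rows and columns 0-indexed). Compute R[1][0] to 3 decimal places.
End-effector x-axis (col 0 of R) = (0.5000,0.8660,0.0000)
R[1][0] = 0.8660

0.866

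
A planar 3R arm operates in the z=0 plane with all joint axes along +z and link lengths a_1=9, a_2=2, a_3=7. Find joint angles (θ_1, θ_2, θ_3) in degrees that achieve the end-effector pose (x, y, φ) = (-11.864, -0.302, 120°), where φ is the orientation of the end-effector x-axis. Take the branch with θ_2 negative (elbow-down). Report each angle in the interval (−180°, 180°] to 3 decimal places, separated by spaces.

wrist centre = target − a_3·(cos φ, sin φ) = (-8.3640, -6.3642)
cos θ_2 = (110.4593−9²−2²)/(2·9·2) = 0.7072; θ_2 = -44.9923° (elbow-down)
β = atan2(-6.3642,-8.3640) = -142.7324°; ψ = atan2(-1.4140,10.4144) = -7.7321°
θ_1 = β − ψ = -135.0004°
θ_3 = φ − θ_1 − θ_2 = -60.0073° (wrapped to (-180°,180°])

-135.000 -44.992 -60.007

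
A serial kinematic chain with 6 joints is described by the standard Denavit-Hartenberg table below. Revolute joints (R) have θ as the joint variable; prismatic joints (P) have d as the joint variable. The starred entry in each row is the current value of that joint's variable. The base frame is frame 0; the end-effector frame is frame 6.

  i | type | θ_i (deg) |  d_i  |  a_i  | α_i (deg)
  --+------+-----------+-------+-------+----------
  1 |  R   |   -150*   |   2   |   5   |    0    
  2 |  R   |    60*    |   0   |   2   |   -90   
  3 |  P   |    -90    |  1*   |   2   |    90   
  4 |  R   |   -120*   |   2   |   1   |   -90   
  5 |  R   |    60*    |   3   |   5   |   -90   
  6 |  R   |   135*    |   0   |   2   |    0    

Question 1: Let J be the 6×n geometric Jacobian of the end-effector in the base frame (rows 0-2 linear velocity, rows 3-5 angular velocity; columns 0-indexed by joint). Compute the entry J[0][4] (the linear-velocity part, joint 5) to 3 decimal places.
axis z_4 = (-0.5000,0.0000,0.8660); lever o_n−o_4 = (-2.3456,-3.1054,0.4769)
cross product → J_v[:, 4] = (2.6893,-1.7929,1.5527)
J_ω[:, 4] = z_4
entry J[0][4] = 2.6893

2.689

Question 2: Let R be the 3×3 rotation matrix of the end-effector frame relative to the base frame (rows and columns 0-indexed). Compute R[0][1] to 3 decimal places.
-0.047

End-effector y-axis (col 1 of R) = (-0.0474,0.6124,0.7891)
R[0][1] = -0.0474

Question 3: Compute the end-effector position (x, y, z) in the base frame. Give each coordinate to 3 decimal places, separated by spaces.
after link 1: o_1 = (-4.3301, -2.5000, 2.0000)
after link 2: o_2 = (-4.3301, -4.5000, 2.0000)
after link 3: o_3 = (-3.3301, -4.5000, 4.0000)
after link 4: o_4 = (-4.1962, -2.5000, 3.5000)
after link 5: o_5 = (-7.8612, -6.8301, 4.8481)
after link 6: o_6 = (-6.5417, -5.6054, 3.9769)

-6.542 -5.605 3.977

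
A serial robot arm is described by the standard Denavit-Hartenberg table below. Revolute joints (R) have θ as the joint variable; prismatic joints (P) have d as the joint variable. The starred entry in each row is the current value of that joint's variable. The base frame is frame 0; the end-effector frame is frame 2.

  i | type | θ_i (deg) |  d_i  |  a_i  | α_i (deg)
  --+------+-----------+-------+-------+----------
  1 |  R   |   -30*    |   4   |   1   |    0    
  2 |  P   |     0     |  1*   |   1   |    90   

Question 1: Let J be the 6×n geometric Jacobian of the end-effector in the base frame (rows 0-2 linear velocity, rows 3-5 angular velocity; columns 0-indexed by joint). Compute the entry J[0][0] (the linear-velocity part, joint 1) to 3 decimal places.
axis z_0 = ẑ; lever o_n−o_0 = (1.7321,-1.0000,5.0000)
cross product → J_v[:, 0] = (1.0000,1.7321,-0.0000)
J_ω[:, 0] = z_0
entry J[0][0] = 1.0000

1.000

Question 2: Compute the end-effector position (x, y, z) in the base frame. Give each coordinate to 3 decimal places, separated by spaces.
1.732 -1.000 5.000

after link 1: o_1 = (0.8660, -0.5000, 4.0000)
after link 2: o_2 = (1.7321, -1.0000, 5.0000)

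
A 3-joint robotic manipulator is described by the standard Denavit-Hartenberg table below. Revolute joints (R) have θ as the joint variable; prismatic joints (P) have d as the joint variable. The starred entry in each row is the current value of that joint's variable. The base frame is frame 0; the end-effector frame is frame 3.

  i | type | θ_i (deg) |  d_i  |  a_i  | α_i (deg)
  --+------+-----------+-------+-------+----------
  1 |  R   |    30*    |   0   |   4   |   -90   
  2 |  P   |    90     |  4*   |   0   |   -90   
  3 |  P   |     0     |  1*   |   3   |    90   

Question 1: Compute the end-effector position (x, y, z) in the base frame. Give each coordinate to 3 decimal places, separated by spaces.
after link 1: o_1 = (3.4641, 2.0000, 0.0000)
after link 2: o_2 = (1.4641, 5.4641, 0.0000)
after link 3: o_3 = (0.5981, 4.9641, -3.0000)

0.598 4.964 -3.000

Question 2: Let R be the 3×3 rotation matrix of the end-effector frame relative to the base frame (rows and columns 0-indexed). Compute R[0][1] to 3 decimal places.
End-effector y-axis (col 1 of R) = (-0.8660,-0.5000,-0.0000)
R[0][1] = -0.8660

-0.866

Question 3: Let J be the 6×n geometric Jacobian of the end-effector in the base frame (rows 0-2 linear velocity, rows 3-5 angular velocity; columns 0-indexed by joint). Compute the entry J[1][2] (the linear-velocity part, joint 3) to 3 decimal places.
prismatic axis z_2 = (-0.8660,-0.5000,-0.0000)
J_v[:, 2] = z_2; J_ω[:, 2] = (0,0,0)
entry J[1][2] = -0.5000

-0.500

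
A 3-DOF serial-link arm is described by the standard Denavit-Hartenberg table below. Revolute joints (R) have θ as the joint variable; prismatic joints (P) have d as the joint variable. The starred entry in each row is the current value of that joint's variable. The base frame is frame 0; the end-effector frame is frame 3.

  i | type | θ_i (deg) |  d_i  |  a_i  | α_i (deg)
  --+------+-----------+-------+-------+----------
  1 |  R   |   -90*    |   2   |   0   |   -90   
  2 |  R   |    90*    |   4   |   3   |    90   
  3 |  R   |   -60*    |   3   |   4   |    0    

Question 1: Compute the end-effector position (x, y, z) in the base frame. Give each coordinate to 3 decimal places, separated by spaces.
0.536 -3.000 -3.000

after link 1: o_1 = (0.0000, 0.0000, 2.0000)
after link 2: o_2 = (4.0000, 0.0000, -1.0000)
after link 3: o_3 = (0.5359, -3.0000, -3.0000)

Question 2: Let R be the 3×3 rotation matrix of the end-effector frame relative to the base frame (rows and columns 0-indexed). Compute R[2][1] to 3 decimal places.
-0.866

End-effector y-axis (col 1 of R) = (0.5000,0.0000,-0.8660)
R[2][1] = -0.8660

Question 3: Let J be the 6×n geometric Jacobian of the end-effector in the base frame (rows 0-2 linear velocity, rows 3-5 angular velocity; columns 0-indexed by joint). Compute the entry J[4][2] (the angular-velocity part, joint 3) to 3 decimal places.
-1.000

axis z_2 = (0.0000,-1.0000,0.0000); lever o_n−o_2 = (-3.4641,-3.0000,-2.0000)
cross product → J_v[:, 2] = (2.0000,0.0000,-3.4641)
J_ω[:, 2] = z_2
entry J[4][2] = -1.0000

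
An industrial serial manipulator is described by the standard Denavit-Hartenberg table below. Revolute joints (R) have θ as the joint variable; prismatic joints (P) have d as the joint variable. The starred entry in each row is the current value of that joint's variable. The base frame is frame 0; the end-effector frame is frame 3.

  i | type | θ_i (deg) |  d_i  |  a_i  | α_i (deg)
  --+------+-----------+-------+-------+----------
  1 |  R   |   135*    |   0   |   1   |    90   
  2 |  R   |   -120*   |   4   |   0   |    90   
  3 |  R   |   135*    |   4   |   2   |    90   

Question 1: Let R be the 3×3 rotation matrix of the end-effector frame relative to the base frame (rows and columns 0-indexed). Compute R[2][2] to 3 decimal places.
End-effector z-axis (col 2 of R) = (0.7500,0.2500,-0.6124)
R[2][2] = -0.6124

-0.612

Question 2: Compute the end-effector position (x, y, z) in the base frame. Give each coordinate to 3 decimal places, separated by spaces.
5.071 2.586 3.225

after link 1: o_1 = (-0.7071, 0.7071, 0.0000)
after link 2: o_2 = (2.1213, 3.5355, 0.0000)
after link 3: o_3 = (5.0708, 2.5860, 3.2247)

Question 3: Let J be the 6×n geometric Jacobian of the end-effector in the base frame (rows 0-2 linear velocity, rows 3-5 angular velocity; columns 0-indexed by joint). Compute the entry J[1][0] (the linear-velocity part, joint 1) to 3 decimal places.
axis z_0 = ẑ; lever o_n−o_0 = (5.0708,2.5860,3.2247)
cross product → J_v[:, 0] = (-2.5860,5.0708,0.0000)
J_ω[:, 0] = z_0
entry J[1][0] = 5.0708

5.071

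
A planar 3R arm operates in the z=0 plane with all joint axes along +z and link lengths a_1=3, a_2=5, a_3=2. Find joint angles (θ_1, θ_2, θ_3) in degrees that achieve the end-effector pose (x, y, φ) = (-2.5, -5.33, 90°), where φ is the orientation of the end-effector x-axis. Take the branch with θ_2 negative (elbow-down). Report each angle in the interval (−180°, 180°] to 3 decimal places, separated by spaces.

wrist centre = target − a_3·(cos φ, sin φ) = (-2.5000, -7.3300)
cos θ_2 = (59.9789−3²−5²)/(2·3·5) = 0.8660; θ_2 = -30.0071° (elbow-down)
β = atan2(-7.3300,-2.5000) = -108.8327°; ψ = atan2(-2.5005,7.3298) = -18.8369°
θ_1 = β − ψ = -89.9958°
θ_3 = φ − θ_1 − θ_2 = -149.9971° (wrapped to (-180°,180°])

-89.996 -30.007 -149.997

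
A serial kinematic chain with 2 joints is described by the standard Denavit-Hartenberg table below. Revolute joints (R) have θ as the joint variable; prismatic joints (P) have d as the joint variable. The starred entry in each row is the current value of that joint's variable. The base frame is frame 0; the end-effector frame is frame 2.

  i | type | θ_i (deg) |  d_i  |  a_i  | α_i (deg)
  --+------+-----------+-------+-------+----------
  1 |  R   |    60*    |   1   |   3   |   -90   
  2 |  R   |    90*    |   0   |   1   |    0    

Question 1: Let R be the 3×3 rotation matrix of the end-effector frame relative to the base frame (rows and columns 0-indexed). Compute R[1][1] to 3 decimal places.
-0.866

End-effector y-axis (col 1 of R) = (-0.5000,-0.8660,-0.0000)
R[1][1] = -0.8660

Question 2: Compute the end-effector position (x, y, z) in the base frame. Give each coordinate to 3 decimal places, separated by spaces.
after link 1: o_1 = (1.5000, 2.5981, 1.0000)
after link 2: o_2 = (1.5000, 2.5981, 0.0000)

1.500 2.598 0.000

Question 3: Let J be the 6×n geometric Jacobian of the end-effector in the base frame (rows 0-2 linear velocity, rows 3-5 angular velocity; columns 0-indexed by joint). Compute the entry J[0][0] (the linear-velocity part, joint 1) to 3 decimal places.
-2.598

axis z_0 = ẑ; lever o_n−o_0 = (1.5000,2.5981,0.0000)
cross product → J_v[:, 0] = (-2.5981,1.5000,0.0000)
J_ω[:, 0] = z_0
entry J[0][0] = -2.5981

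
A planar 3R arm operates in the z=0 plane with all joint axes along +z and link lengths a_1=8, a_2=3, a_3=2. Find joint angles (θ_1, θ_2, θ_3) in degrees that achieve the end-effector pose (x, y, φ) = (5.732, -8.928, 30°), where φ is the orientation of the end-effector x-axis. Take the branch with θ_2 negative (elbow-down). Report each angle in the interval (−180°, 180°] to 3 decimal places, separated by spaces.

wrist centre = target − a_3·(cos φ, sin φ) = (3.9999, -9.9280)
cos θ_2 = (114.5648−8²−3²)/(2·8·3) = 0.8659; θ_2 = -30.0106° (elbow-down)
β = atan2(-9.9280,3.9999) = -68.0557°; ψ = atan2(-1.5005,10.5978) = -8.0586°
θ_1 = β − ψ = -59.9971°
θ_3 = φ − θ_1 − θ_2 = 120.0077° (wrapped to (-180°,180°])

-59.997 -30.011 120.008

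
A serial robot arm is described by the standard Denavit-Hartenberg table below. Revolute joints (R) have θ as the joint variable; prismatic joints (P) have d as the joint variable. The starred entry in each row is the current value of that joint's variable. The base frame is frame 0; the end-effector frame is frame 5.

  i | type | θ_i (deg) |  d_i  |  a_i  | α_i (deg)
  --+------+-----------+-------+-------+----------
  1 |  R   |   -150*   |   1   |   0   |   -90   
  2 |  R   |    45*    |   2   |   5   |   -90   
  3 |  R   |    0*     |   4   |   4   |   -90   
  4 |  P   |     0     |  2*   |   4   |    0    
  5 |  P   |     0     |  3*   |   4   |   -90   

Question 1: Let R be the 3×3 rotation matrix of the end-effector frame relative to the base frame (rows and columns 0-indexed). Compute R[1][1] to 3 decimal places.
-0.866

End-effector y-axis (col 1 of R) = (0.5000,-0.8660,0.0000)
R[1][1] = -0.8660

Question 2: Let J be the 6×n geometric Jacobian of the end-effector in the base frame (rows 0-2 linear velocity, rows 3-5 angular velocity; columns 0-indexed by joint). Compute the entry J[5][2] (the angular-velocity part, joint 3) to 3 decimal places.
-0.707

axis z_2 = (0.6124,0.3536,-0.7071); lever o_n−o_2 = (-7.3990,1.5017,-11.3137)
cross product → J_v[:, 2] = (-2.9381,12.1601,3.5355)
J_ω[:, 2] = z_2
entry J[5][2] = -0.7071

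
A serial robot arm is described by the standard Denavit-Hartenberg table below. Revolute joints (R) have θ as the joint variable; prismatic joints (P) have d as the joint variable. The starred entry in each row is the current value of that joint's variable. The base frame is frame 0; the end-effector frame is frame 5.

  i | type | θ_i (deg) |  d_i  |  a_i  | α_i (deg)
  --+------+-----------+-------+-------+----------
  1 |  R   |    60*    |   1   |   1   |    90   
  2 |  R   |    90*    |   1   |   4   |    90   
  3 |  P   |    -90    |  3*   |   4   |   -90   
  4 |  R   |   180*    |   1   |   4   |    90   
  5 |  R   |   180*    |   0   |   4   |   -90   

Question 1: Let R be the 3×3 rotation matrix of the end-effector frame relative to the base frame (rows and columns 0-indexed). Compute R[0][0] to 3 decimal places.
-0.866

End-effector x-axis (col 0 of R) = (-0.8660,0.5000,0.0000)
R[0][0] = -0.8660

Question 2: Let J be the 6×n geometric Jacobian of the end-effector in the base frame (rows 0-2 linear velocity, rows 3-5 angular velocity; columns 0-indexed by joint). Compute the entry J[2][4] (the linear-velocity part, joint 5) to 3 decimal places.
axis z_4 = (-0.5000,-0.8660,0.0000); lever o_n−o_4 = (-3.4641,2.0000,0.0000)
cross product → J_v[:, 4] = (-0.0000,-0.0000,-4.0000)
J_ω[:, 4] = z_4
entry J[2][4] = -4.0000

-4.000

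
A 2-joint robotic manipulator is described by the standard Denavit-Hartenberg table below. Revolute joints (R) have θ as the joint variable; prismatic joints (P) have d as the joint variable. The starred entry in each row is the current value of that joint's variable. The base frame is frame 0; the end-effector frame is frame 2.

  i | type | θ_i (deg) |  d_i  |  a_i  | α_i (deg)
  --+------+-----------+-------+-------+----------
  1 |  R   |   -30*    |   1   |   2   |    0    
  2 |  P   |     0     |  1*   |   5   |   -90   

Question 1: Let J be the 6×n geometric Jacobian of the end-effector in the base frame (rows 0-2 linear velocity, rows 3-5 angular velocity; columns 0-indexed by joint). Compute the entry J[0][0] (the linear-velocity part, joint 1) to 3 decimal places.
3.500

axis z_0 = ẑ; lever o_n−o_0 = (6.0622,-3.5000,2.0000)
cross product → J_v[:, 0] = (3.5000,6.0622,-0.0000)
J_ω[:, 0] = z_0
entry J[0][0] = 3.5000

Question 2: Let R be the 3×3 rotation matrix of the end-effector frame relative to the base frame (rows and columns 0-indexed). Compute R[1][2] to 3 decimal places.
0.866

End-effector z-axis (col 2 of R) = (0.5000,0.8660,0.0000)
R[1][2] = 0.8660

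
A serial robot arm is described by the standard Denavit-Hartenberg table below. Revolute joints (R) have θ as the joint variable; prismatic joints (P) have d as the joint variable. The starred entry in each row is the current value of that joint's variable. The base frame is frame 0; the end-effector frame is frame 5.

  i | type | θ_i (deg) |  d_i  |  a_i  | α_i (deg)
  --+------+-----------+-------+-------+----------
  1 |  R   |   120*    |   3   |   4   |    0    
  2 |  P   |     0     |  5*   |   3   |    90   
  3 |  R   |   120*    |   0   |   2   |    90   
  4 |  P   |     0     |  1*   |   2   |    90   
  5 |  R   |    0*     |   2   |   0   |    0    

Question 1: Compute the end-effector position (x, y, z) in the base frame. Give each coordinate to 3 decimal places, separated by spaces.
-4.665 4.080 11.964

after link 1: o_1 = (-2.0000, 3.4641, 3.0000)
after link 2: o_2 = (-3.5000, 6.0622, 8.0000)
after link 3: o_3 = (-3.0000, 5.1962, 9.7321)
after link 4: o_4 = (-2.9330, 5.0801, 11.9641)
after link 5: o_5 = (-4.6651, 4.0801, 11.9641)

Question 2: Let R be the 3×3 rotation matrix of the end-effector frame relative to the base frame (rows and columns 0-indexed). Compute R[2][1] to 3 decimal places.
End-effector y-axis (col 1 of R) = (-0.4330,0.7500,0.5000)
R[2][1] = 0.5000

0.500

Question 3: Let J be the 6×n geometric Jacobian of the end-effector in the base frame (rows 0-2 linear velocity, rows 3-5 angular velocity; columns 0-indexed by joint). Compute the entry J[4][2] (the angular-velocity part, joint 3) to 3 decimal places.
0.500

axis z_2 = (0.8660,0.5000,0.0000); lever o_n−o_2 = (-1.1651,-1.9821,3.9641)
cross product → J_v[:, 2] = (1.9821,-3.4330,-1.1340)
J_ω[:, 2] = z_2
entry J[4][2] = 0.5000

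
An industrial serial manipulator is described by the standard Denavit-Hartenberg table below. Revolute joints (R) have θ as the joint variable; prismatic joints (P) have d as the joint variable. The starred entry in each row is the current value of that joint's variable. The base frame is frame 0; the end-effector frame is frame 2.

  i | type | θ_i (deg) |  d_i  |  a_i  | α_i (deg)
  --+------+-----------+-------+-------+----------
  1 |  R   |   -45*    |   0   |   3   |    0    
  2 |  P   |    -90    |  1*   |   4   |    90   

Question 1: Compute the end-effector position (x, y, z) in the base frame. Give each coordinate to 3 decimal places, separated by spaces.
after link 1: o_1 = (2.1213, -2.1213, 0.0000)
after link 2: o_2 = (-0.7071, -4.9497, 1.0000)

-0.707 -4.950 1.000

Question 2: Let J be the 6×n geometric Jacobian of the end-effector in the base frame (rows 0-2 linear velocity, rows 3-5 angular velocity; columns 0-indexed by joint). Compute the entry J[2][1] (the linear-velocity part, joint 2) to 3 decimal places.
prismatic axis z_1 = (0.0000,0.0000,1.0000)
J_v[:, 1] = z_1; J_ω[:, 1] = (0,0,0)
entry J[2][1] = 1.0000

1.000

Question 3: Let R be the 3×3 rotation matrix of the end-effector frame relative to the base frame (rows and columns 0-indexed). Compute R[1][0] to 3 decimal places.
End-effector x-axis (col 0 of R) = (-0.7071,-0.7071,0.0000)
R[1][0] = -0.7071

-0.707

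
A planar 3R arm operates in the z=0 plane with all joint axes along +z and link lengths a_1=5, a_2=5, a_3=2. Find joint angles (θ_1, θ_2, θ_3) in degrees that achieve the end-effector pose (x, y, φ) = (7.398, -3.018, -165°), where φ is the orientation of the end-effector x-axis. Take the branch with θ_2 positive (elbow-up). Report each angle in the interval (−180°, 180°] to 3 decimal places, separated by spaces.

-30.006 30.008 -165.001

wrist centre = target − a_3·(cos φ, sin φ) = (9.3299, -2.5004)
cos θ_2 = (93.2979−5²−5²)/(2·5·5) = 0.8660; θ_2 = 30.0076° (elbow-up)
β = atan2(-2.5004,9.3299) = -15.0025°; ψ = atan2(2.5006,9.3298) = 15.0038°
θ_1 = β − ψ = -30.0063°
θ_3 = φ − θ_1 − θ_2 = -165.0013° (wrapped to (-180°,180°])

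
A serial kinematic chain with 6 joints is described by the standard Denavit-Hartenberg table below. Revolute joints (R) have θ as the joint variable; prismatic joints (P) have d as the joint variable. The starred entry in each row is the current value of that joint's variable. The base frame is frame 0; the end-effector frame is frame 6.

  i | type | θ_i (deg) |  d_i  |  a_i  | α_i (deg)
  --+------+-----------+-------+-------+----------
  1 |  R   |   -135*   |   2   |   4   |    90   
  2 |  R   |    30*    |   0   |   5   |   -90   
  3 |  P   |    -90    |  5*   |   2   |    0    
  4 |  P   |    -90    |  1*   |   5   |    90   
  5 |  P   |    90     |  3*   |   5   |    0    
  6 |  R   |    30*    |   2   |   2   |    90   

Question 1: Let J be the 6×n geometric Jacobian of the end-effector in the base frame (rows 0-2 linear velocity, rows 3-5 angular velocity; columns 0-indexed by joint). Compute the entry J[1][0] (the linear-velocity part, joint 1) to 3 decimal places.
3.182

axis z_0 = ẑ; lever o_n−o_0 = (3.1820,-1.0607,13.5263)
cross product → J_v[:, 0] = (1.0607,3.1820,-0.0000)
J_ω[:, 0] = z_0
entry J[1][0] = 3.1820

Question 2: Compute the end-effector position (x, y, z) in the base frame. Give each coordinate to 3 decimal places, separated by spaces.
after link 1: o_1 = (-2.8284, -2.8284, 2.0000)
after link 2: o_2 = (-5.8903, -5.8903, 4.5000)
after link 3: o_3 = (-5.5367, -2.7083, 8.8301)
after link 4: o_4 = (-2.1213, 0.7071, 7.1962)
after link 5: o_5 = (1.7678, 0.3536, 11.5263)
after link 6: o_6 = (3.1820, -1.0607, 13.5263)

3.182 -1.061 13.526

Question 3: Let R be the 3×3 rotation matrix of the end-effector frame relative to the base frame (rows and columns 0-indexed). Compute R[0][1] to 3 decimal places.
0.707

End-effector y-axis (col 1 of R) = (0.7071,-0.7071,-0.0000)
R[0][1] = 0.7071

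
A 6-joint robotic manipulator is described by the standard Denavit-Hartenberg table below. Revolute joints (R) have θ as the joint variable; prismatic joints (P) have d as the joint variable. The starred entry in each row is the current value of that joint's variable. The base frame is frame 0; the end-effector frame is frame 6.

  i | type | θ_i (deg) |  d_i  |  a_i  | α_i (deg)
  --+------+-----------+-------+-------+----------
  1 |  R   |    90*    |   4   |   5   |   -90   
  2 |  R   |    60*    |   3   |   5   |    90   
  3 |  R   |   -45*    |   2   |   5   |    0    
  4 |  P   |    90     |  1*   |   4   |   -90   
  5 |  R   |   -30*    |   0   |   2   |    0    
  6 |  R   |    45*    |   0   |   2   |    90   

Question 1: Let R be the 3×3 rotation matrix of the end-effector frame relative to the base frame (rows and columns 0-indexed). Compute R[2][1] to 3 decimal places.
0.612

End-effector y-axis (col 1 of R) = (-0.7071,-0.3536,0.6124)
R[2][1] = 0.6124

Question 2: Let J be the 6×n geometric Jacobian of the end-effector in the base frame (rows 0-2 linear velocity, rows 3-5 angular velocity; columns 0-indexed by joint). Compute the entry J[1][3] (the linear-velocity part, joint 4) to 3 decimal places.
0.866

prismatic axis z_3 = (0.0000,0.8660,0.5000)
J_v[:, 3] = z_3; J_ω[:, 3] = (0,0,0)
entry J[1][3] = 0.8660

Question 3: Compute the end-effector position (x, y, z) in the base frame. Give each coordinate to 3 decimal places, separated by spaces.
after link 1: o_1 = (0.0000, 5.0000, 4.0000)
after link 2: o_2 = (-3.0000, 7.5000, -0.3301)
after link 3: o_3 = (0.5355, 10.9998, -2.3920)
after link 4: o_4 = (-2.2929, 13.2801, -4.3415)
after link 5: o_5 = (-3.5176, 14.7585, -4.9021)
after link 6: o_6 = (-4.8837, 14.9932, -6.3440)

-4.884 14.993 -6.344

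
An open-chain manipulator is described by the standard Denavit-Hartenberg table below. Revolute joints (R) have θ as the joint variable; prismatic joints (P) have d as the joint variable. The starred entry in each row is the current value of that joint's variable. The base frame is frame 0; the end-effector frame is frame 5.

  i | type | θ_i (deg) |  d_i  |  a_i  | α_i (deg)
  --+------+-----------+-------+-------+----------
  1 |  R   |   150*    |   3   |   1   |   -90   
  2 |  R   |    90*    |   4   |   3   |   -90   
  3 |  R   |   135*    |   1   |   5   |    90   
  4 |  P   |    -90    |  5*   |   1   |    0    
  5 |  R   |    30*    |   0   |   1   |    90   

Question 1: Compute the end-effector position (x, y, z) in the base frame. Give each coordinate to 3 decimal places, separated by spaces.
after link 1: o_1 = (-0.8660, 0.5000, 3.0000)
after link 2: o_2 = (-2.8660, -2.9641, 0.0000)
after link 3: o_3 = (-0.2322, -0.4022, 3.5355)
after link 4: o_4 = (0.6695, 3.1596, -0.0000)
after link 5: o_5 = (0.0963, 3.8988, 0.3536)

0.096 3.899 0.354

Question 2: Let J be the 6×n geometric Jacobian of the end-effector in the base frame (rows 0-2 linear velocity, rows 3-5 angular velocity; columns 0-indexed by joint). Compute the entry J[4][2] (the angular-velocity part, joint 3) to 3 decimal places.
-0.500

axis z_2 = (0.8660,-0.5000,-0.0000); lever o_n−o_2 = (2.9623,6.8629,0.3536)
cross product → J_v[:, 2] = (-0.1768,-0.3062,7.4246)
J_ω[:, 2] = z_2
entry J[4][2] = -0.5000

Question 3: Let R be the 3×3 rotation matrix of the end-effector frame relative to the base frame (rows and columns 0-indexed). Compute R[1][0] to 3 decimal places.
End-effector x-axis (col 0 of R) = (-0.5732,0.7392,0.3536)
R[1][0] = 0.7392

0.739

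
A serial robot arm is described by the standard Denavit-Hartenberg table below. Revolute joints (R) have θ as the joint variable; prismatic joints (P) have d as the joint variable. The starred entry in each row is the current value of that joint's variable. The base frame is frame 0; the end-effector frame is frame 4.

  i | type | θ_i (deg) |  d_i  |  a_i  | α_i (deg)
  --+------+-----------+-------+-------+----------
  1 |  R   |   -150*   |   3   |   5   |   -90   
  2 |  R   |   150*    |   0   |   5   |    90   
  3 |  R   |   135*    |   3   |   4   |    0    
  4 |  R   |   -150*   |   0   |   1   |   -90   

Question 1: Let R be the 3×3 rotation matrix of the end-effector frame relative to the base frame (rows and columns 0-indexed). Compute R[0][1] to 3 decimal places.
0.433

End-effector y-axis (col 1 of R) = (0.4330,0.2500,0.8660)
R[0][1] = 0.4330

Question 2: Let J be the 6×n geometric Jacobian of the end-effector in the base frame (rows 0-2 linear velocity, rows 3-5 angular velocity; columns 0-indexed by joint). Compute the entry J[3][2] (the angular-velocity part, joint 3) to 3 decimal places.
-0.433

axis z_2 = (-0.4330,-0.2500,-0.8660); lever o_n−o_2 = (-1.4111,-3.7818,-1.6668)
cross product → J_v[:, 2] = (-2.8585,0.5003,1.2848)
J_ω[:, 2] = z_2
entry J[3][2] = -0.4330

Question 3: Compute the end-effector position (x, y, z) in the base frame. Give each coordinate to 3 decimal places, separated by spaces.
after link 1: o_1 = (-4.3301, -2.5000, 3.0000)
after link 2: o_2 = (-0.5801, -0.3349, 0.5000)
after link 3: o_3 = (-2.5863, -4.7592, -0.6839)
after link 4: o_4 = (-1.9912, -4.1168, -1.1668)

-1.991 -4.117 -1.167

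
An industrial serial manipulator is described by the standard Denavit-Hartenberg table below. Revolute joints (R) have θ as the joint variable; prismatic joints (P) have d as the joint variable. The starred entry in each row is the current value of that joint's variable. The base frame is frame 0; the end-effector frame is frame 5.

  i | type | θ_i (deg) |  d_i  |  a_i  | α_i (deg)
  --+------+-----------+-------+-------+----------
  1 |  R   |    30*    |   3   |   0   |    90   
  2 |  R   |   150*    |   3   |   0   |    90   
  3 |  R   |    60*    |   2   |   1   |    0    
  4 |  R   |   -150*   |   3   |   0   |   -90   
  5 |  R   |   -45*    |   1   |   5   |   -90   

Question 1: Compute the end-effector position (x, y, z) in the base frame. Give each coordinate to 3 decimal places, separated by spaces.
after link 1: o_1 = (0.0000, 0.0000, 3.0000)
after link 2: o_2 = (1.5000, -2.5981, 3.0000)
after link 3: o_3 = (2.4240, -3.0646, 4.9821)
after link 4: o_4 = (3.7231, -2.3146, 7.5801)
after link 5: o_5 = (2.7362, 1.1982, 11.1420)

2.736 1.198 11.142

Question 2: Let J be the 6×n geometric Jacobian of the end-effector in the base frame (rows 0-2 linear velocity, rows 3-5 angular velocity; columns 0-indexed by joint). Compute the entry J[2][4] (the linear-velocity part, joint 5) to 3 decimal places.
-3.062

axis z_4 = (-0.7500,-0.4330,0.5000); lever o_n−o_4 = (-0.9868,3.5127,3.5619)
cross product → J_v[:, 4] = (-3.2987,2.1780,-3.0619)
J_ω[:, 4] = z_4
entry J[2][4] = -3.0619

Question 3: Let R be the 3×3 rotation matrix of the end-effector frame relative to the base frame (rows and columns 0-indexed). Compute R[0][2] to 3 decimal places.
-0.660

End-effector z-axis (col 2 of R) = (-0.6597,0.4356,-0.6124)
R[0][2] = -0.6597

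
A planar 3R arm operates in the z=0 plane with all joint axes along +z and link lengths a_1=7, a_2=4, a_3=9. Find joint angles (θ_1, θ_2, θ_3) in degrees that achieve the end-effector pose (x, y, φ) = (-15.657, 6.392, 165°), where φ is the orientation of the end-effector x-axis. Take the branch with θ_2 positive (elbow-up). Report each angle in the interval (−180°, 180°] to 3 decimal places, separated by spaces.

wrist centre = target − a_3·(cos φ, sin φ) = (-6.9637, 4.0626)
cos θ_2 = (64.9976−7²−4²)/(2·7·4) = -0.0000; θ_2 = 90.0024° (elbow-up)
β = atan2(4.0626,-6.9637) = 149.7406°; ψ = atan2(4.0000,6.9998) = 29.7455°
θ_1 = β − ψ = 119.9951°
θ_3 = φ − θ_1 − θ_2 = -44.9975° (wrapped to (-180°,180°])

119.995 90.002 -44.998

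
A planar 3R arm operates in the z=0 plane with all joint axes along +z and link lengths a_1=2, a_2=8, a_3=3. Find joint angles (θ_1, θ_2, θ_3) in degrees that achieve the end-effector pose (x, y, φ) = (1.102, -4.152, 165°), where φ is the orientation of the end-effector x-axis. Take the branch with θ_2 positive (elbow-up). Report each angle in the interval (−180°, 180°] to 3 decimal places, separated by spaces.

wrist centre = target − a_3·(cos φ, sin φ) = (3.9998, -4.9285)
cos θ_2 = (40.2879−2²−8²)/(2·2·8) = -0.8660; θ_2 = 149.9974° (elbow-up)
β = atan2(-4.9285,3.9998) = -50.9383°; ψ = atan2(4.0003,-4.9280) = 140.9321°
θ_1 = β − ψ = -191.8704°
θ_3 = φ − θ_1 − θ_2 = -153.1270° (wrapped to (-180°,180°])

168.130 149.997 -153.127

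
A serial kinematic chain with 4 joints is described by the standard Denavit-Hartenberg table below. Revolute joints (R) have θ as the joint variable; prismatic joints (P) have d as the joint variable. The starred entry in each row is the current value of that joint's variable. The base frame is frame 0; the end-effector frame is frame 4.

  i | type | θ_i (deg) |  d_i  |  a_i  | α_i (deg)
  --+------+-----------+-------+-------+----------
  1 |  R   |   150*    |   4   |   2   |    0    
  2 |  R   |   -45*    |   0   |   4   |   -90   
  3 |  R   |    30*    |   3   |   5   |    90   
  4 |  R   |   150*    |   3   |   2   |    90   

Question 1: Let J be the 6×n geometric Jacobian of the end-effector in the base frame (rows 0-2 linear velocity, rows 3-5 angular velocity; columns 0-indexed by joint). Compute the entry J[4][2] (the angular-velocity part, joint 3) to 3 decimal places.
-0.259

axis z_2 = (-0.9659,-0.2588,0.0000); lever o_n−o_2 = (-4.9844,3.1473,0.9641)
cross product → J_v[:, 2] = (-0.2495,0.9313,-4.3301)
J_ω[:, 2] = z_2
entry J[4][2] = -0.2588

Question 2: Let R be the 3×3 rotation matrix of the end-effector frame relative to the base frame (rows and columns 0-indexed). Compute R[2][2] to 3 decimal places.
End-effector z-axis (col 2 of R) = (-0.9486,0.1941,-0.2500)
R[2][2] = -0.2500

-0.250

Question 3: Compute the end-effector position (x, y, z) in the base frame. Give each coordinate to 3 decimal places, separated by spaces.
after link 1: o_1 = (-1.7321, 1.0000, 4.0000)
after link 2: o_2 = (-2.7673, 4.8637, 4.0000)
after link 3: o_3 = (-6.7858, 8.2698, 1.5000)
after link 4: o_4 = (-7.7517, 8.0110, 4.9641)

-7.752 8.011 4.964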